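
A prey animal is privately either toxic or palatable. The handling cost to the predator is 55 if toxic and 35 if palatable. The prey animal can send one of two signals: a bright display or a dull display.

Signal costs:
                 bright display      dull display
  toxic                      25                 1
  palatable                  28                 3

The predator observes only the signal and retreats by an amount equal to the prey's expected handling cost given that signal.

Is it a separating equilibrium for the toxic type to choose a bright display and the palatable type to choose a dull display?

No

If types separate, bright display earns payment 55 and dull display earns 35.
Toxic: bright display gives 55 − 25 = 30; dull display gives 35 − 1 = 34. Would deviate. ✗
Palatable: dull display gives 35 − 3 = 32; bright display gives 55 − 28 = 27. No deviation. ✓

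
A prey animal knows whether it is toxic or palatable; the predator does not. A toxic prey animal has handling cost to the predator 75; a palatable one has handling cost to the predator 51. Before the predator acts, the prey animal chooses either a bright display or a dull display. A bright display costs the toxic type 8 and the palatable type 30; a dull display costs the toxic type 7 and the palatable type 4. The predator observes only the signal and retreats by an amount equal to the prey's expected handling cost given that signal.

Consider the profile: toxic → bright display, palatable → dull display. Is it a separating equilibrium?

Under separation the predator infers type exactly: bright display → toxic (pays 75), dull display → palatable (pays 51).
Toxic: bright display gives 75 − 8 = 67; dull display gives 51 − 7 = 44. No deviation. ✓
Palatable: dull display gives 51 − 4 = 47; bright display gives 75 − 30 = 45. No deviation. ✓
Neither type gains from mimicking the other.

Yes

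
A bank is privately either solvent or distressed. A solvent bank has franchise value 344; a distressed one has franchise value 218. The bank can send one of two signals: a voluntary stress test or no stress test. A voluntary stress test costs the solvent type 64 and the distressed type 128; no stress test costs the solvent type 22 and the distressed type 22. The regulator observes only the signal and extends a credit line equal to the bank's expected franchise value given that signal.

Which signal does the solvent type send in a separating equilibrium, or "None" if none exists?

Try solvent → stress test, distressed → no stress test:
  If types separate, stress test earns payment 344 and no stress test earns 218.
  Solvent: stress test gives 344 − 64 = 280; no stress test gives 218 − 22 = 196. No deviation. ✓
  Distressed: no stress test gives 218 − 22 = 196; stress test gives 344 − 128 = 216. Would deviate. ✗
Try solvent → no stress test, distressed → stress test:
  If types separate, no stress test earns payment 344 and stress test earns 218.
  Solvent: no stress test gives 344 − 22 = 322; stress test gives 218 − 64 = 154. No deviation. ✓
  Distressed: stress test gives 218 − 128 = 90; no stress test gives 344 − 22 = 322. Would deviate. ✗
Neither assignment is incentive-compatible.

None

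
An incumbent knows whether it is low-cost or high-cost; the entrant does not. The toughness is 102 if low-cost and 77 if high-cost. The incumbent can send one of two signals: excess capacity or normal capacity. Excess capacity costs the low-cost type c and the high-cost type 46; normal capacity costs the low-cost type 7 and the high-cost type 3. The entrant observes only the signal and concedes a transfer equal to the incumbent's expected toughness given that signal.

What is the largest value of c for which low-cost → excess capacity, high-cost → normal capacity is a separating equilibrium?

32

Under separation: excess capacity → low-cost (pays 102); normal capacity → high-cost (pays 77).
High-cost: 77 − 3 = 74 ≥ 102 − 46 = 56. Holds regardless of c. ✓
Low-cost: 102 − c ≥ 77 − 7, so c ≤ 102 − 70 = 32.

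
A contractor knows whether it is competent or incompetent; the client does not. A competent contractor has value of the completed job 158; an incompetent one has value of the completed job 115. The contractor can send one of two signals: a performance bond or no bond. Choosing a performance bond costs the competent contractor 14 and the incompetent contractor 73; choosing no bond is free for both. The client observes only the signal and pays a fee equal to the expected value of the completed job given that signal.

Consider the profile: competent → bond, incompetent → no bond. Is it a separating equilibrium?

Yes

If types separate, bond earns payment 158 and no bond earns 115.
Competent: bond gives 158 − 14 = 144; no bond gives 115 − 0 = 115. No deviation. ✓
Incompetent: no bond gives 115 − 0 = 115; bond gives 158 − 73 = 85. No deviation. ✓
Neither type gains from mimicking the other.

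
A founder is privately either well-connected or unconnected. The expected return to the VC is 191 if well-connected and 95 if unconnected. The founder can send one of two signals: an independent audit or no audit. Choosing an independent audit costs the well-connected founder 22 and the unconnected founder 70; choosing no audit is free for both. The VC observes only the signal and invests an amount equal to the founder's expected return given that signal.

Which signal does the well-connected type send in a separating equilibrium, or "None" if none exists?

Try well-connected → audit, unconnected → no audit:
  If types separate, audit earns payment 191 and no audit earns 95.
  Well-connected: audit gives 191 − 22 = 169; no audit gives 95 − 0 = 95. No deviation. ✓
  Unconnected: no audit gives 95 − 0 = 95; audit gives 191 − 70 = 121. Would deviate. ✗
Try well-connected → no audit, unconnected → audit:
  If types separate, no audit earns payment 191 and audit earns 95.
  Well-connected: no audit gives 191 − 0 = 191; audit gives 95 − 22 = 73. No deviation. ✓
  Unconnected: audit gives 95 − 70 = 25; no audit gives 191 − 0 = 191. Would deviate. ✗
Neither assignment is incentive-compatible.

None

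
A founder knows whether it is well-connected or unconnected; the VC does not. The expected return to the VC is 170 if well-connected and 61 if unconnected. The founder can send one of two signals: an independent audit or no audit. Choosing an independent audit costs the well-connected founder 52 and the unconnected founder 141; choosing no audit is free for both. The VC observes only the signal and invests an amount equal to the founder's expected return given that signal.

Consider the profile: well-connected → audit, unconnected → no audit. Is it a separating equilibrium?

Yes

If types separate, audit earns payment 170 and no audit earns 61.
Well-connected: audit gives 170 − 52 = 118; no audit gives 61 − 0 = 61. No deviation. ✓
Unconnected: no audit gives 61 − 0 = 61; audit gives 170 − 141 = 29. No deviation. ✓
Neither type gains from mimicking the other.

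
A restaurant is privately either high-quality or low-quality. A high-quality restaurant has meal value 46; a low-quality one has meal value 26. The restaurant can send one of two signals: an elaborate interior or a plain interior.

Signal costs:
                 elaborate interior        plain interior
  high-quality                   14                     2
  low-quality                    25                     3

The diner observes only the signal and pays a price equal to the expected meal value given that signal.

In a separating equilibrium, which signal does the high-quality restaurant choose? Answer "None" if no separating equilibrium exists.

elaborate interior

Try high-quality → elaborate interior, low-quality → plain interior:
  If types separate, elaborate interior earns payment 46 and plain interior earns 26.
  High-quality: elaborate interior gives 46 − 14 = 32; plain interior gives 26 − 2 = 24. No deviation. ✓
  Low-quality: plain interior gives 26 − 3 = 23; elaborate interior gives 46 − 25 = 21. No deviation. ✓
Both hold — the high-quality type sends elaborate interior.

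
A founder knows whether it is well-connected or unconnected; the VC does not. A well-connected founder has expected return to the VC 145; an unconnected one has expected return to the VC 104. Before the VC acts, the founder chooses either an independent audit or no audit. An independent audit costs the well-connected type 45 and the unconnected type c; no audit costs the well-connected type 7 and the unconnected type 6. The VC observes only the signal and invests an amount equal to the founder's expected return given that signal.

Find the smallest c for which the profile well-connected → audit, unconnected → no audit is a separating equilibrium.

47

Under separation: audit → well-connected (pays 145); no audit → unconnected (pays 104).
Well-connected: 145 − 45 = 100 ≥ 104 − 7 = 97. Holds regardless of c. ✓
Unconnected: 104 − 6 ≥ 145 − c, so c ≥ 145 − 98 = 47.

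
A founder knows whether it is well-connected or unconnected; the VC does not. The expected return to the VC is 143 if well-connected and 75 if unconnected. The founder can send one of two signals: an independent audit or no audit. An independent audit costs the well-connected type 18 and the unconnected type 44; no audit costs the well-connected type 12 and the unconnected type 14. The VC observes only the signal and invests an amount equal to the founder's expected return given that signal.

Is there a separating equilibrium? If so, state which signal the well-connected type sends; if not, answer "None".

None

Try well-connected → audit, unconnected → no audit:
  If types separate, audit earns payment 143 and no audit earns 75.
  Well-connected: audit gives 143 − 18 = 125; no audit gives 75 − 12 = 63. No deviation. ✓
  Unconnected: no audit gives 75 − 14 = 61; audit gives 143 − 44 = 99. Would deviate. ✗
Try well-connected → no audit, unconnected → audit:
  If types separate, no audit earns payment 143 and audit earns 75.
  Well-connected: no audit gives 143 − 12 = 131; audit gives 75 − 18 = 57. No deviation. ✓
  Unconnected: audit gives 75 − 44 = 31; no audit gives 143 − 14 = 129. Would deviate. ✗
Neither assignment is incentive-compatible.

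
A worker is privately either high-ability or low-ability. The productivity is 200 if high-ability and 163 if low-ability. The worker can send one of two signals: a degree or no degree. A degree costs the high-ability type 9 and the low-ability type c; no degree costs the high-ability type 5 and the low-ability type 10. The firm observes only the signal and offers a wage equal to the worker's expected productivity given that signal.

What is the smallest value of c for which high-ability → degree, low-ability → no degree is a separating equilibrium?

47

Under separation: degree → high-ability (pays 200); no degree → low-ability (pays 163).
High-ability: 200 − 9 = 191 ≥ 163 − 5 = 158. Holds regardless of c. ✓
Low-ability: 163 − 10 ≥ 200 − c, so c ≥ 200 − 153 = 47.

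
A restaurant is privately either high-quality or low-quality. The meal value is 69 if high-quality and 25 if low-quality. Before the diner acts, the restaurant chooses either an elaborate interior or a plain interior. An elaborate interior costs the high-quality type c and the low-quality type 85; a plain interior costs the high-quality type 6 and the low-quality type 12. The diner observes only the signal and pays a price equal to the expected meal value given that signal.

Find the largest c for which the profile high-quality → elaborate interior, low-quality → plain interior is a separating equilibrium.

50

Under separation: elaborate interior → high-quality (pays 69); plain interior → low-quality (pays 25).
Low-quality: 25 − 12 = 13 ≥ 69 − 85 = -16. Holds regardless of c. ✓
High-quality: 69 − c ≥ 25 − 6, so c ≤ 69 − 19 = 50.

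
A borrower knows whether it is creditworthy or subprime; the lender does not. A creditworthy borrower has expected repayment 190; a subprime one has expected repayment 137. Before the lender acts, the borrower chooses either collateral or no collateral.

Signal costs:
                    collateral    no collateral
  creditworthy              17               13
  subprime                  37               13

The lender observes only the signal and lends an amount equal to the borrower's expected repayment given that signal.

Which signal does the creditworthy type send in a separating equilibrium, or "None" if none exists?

None

Try creditworthy → collateral, subprime → no collateral:
  If types separate, collateral earns payment 190 and no collateral earns 137.
  Creditworthy: collateral gives 190 − 17 = 173; no collateral gives 137 − 13 = 124. No deviation. ✓
  Subprime: no collateral gives 137 − 13 = 124; collateral gives 190 − 37 = 153. Would deviate. ✗
Try creditworthy → no collateral, subprime → collateral:
  If types separate, no collateral earns payment 190 and collateral earns 137.
  Creditworthy: no collateral gives 190 − 13 = 177; collateral gives 137 − 17 = 120. No deviation. ✓
  Subprime: collateral gives 137 − 37 = 100; no collateral gives 190 − 13 = 177. Would deviate. ✗
Neither assignment is incentive-compatible.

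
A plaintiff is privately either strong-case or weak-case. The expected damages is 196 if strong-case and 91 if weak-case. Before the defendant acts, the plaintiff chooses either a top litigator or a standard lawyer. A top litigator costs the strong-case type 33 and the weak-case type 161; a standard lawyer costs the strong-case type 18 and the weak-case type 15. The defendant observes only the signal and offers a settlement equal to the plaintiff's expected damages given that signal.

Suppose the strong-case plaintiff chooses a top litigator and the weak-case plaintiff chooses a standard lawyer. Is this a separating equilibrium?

Yes

If types separate, top litigator earns payment 196 and standard lawyer earns 91.
Strong-case: top litigator gives 196 − 33 = 163; standard lawyer gives 91 − 18 = 73. No deviation. ✓
Weak-case: standard lawyer gives 91 − 15 = 76; top litigator gives 196 − 161 = 35. No deviation. ✓
Neither type gains from mimicking the other.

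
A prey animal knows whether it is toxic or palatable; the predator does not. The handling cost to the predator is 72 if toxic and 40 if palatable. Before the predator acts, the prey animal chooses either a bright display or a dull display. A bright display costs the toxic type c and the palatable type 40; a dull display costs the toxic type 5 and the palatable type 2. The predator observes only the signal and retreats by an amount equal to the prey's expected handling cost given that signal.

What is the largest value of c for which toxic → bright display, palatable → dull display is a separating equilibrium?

37

Under separation: bright display → toxic (pays 72); dull display → palatable (pays 40).
Palatable: 40 − 2 = 38 ≥ 72 − 40 = 32. Holds regardless of c. ✓
Toxic: 72 − c ≥ 40 − 5, so c ≤ 72 − 35 = 37.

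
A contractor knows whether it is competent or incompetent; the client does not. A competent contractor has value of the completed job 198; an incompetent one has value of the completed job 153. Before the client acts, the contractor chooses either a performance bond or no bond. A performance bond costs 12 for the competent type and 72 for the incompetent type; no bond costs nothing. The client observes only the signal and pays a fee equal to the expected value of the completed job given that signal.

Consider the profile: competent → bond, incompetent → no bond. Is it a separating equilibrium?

Yes

If types separate, bond earns payment 198 and no bond earns 153.
Competent: bond gives 198 − 12 = 186; no bond gives 153 − 0 = 153. No deviation. ✓
Incompetent: no bond gives 153 − 0 = 153; bond gives 198 − 72 = 126. No deviation. ✓
Neither type gains from mimicking the other.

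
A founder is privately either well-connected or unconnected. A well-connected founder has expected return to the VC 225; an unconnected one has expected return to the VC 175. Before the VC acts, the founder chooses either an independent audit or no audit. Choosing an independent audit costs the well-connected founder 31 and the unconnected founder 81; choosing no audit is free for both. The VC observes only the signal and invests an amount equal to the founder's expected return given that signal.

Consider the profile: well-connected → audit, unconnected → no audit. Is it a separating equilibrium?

Yes

If types separate, audit earns payment 225 and no audit earns 175.
Well-connected: audit gives 225 − 31 = 194; no audit gives 175 − 0 = 175. No deviation. ✓
Unconnected: no audit gives 175 − 0 = 175; audit gives 225 − 81 = 144. No deviation. ✓
Neither type gains from mimicking the other.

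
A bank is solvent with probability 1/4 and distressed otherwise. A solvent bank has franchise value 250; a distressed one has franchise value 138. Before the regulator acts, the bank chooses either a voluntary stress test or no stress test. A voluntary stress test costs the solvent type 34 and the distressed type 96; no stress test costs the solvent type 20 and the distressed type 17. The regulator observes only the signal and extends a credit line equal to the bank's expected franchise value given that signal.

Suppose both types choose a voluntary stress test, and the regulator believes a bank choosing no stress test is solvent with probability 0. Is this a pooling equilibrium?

No

At the pooled signal (stress test) the regulator holds the prior 1/4 and pays 1/4·250 + 3/4·138 = 166. Off-path (no stress test) belief 0 gives 0·250 + 1·138 = 138.
Solvent: stress test gives 166 − 34 = 132; no stress test gives 138 − 20 = 118. Stays. ✓
Distressed: stress test gives 166 − 96 = 70; no stress test gives 138 − 17 = 121. Deviates. ✗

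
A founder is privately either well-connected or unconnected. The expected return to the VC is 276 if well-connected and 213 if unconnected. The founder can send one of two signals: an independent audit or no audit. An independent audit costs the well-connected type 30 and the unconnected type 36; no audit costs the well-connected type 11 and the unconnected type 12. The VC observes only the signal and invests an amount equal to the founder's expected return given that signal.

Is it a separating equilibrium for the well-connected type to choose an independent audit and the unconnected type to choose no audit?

If types separate, audit earns payment 276 and no audit earns 213.
Well-connected: audit gives 276 − 30 = 246; no audit gives 213 − 11 = 202. No deviation. ✓
Unconnected: no audit gives 213 − 12 = 201; audit gives 276 − 36 = 240. Would deviate. ✗

No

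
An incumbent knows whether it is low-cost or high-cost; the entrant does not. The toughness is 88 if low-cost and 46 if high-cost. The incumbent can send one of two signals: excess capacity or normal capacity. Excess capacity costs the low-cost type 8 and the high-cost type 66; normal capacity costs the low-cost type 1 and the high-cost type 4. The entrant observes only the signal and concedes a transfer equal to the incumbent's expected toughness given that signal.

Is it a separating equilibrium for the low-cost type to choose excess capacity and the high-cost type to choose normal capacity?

Yes

Under separation the entrant infers type exactly: excess capacity → low-cost (pays 88), normal capacity → high-cost (pays 46).
Low-cost: excess capacity gives 88 − 8 = 80; normal capacity gives 46 − 1 = 45. No deviation. ✓
High-cost: normal capacity gives 46 − 4 = 42; excess capacity gives 88 − 66 = 22. No deviation. ✓
Neither type gains from mimicking the other.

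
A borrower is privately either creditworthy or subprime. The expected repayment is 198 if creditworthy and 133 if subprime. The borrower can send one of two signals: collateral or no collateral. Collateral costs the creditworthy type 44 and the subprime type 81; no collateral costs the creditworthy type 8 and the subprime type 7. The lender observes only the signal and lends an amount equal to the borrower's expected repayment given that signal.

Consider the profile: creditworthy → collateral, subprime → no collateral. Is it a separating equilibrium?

Yes

If types separate, collateral earns payment 198 and no collateral earns 133.
Creditworthy: collateral gives 198 − 44 = 154; no collateral gives 133 − 8 = 125. No deviation. ✓
Subprime: no collateral gives 133 − 7 = 126; collateral gives 198 − 81 = 117. No deviation. ✓
Neither type gains from mimicking the other.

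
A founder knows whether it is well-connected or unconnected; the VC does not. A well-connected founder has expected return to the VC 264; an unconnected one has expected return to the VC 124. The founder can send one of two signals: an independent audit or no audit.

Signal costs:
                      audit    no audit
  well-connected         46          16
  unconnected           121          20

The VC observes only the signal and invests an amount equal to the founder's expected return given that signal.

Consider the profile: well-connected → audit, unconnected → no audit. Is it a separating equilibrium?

Under separation the VC infers type exactly: audit → well-connected (pays 264), no audit → unconnected (pays 124).
Well-connected: audit gives 264 − 46 = 218; no audit gives 124 − 16 = 108. No deviation. ✓
Unconnected: no audit gives 124 − 20 = 104; audit gives 264 − 121 = 143. Would deviate. ✗

No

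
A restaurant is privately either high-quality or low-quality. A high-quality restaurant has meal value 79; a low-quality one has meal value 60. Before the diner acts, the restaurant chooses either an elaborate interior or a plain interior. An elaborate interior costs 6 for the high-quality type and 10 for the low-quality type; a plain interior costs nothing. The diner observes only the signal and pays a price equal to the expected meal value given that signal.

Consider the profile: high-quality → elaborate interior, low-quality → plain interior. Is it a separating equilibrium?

No

If types separate, elaborate interior earns payment 79 and plain interior earns 60.
High-quality: elaborate interior gives 79 − 6 = 73; plain interior gives 60 − 0 = 60. No deviation. ✓
Low-quality: plain interior gives 60 − 0 = 60; elaborate interior gives 79 − 10 = 69. Would deviate. ✗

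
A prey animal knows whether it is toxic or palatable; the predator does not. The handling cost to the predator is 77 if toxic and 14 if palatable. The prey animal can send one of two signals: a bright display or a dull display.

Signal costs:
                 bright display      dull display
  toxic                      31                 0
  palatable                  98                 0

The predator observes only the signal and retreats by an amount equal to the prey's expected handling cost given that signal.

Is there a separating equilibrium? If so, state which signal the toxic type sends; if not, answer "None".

bright display

Try toxic → bright display, palatable → dull display:
  If types separate, bright display earns payment 77 and dull display earns 14.
  Toxic: bright display gives 77 − 31 = 46; dull display gives 14 − 0 = 14. No deviation. ✓
  Palatable: dull display gives 14 − 0 = 14; bright display gives 77 − 98 = -21. No deviation. ✓
Both hold — the toxic type sends bright display.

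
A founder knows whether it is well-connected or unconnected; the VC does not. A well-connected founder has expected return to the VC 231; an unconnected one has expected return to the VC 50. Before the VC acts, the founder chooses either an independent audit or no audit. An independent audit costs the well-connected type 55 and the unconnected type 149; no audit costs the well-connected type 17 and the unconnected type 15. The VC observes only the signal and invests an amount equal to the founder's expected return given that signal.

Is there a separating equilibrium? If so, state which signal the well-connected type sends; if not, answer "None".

Try well-connected → audit, unconnected → no audit:
  If types separate, audit earns payment 231 and no audit earns 50.
  Well-connected: audit gives 231 − 55 = 176; no audit gives 50 − 17 = 33. No deviation. ✓
  Unconnected: no audit gives 50 − 15 = 35; audit gives 231 − 149 = 82. Would deviate. ✗
Try well-connected → no audit, unconnected → audit:
  If types separate, no audit earns payment 231 and audit earns 50.
  Well-connected: no audit gives 231 − 17 = 214; audit gives 50 − 55 = -5. No deviation. ✓
  Unconnected: audit gives 50 − 149 = -99; no audit gives 231 − 15 = 216. Would deviate. ✗
Neither assignment is incentive-compatible.

None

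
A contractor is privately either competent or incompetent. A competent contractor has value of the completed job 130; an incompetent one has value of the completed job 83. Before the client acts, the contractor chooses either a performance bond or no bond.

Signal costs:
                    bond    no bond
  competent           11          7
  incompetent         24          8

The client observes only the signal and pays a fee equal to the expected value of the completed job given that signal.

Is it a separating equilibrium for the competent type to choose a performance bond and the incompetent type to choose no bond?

If types separate, bond earns payment 130 and no bond earns 83.
Competent: bond gives 130 − 11 = 119; no bond gives 83 − 7 = 76. No deviation. ✓
Incompetent: no bond gives 83 − 8 = 75; bond gives 130 − 24 = 106. Would deviate. ✗

No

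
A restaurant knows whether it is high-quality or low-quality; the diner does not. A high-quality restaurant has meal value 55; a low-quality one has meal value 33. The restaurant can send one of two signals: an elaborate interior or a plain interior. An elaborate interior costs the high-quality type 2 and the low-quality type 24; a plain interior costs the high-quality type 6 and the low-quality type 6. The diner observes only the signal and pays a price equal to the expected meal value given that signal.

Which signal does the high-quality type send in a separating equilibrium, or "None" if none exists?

Try high-quality → elaborate interior, low-quality → plain interior:
  If types separate, elaborate interior earns payment 55 and plain interior earns 33.
  High-quality: elaborate interior gives 55 − 2 = 53; plain interior gives 33 − 6 = 27. No deviation. ✓
  Low-quality: plain interior gives 33 − 6 = 27; elaborate interior gives 55 − 24 = 31. Would deviate. ✗
Try high-quality → plain interior, low-quality → elaborate interior:
  If types separate, plain interior earns payment 55 and elaborate interior earns 33.
  High-quality: plain interior gives 55 − 6 = 49; elaborate interior gives 33 − 2 = 31. No deviation. ✓
  Low-quality: elaborate interior gives 33 − 24 = 9; plain interior gives 55 − 6 = 49. Would deviate. ✗
Neither assignment is incentive-compatible.

None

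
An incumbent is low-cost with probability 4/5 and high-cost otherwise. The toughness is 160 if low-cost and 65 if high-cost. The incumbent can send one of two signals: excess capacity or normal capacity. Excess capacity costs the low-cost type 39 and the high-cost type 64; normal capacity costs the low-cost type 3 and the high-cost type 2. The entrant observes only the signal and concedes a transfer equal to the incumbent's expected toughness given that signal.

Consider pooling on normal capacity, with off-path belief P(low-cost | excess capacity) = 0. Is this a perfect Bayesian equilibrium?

Yes

On the equilibrium path (normal capacity) the entrant holds the prior 4/5 and pays 4/5·160 + 1/5·65 = 141. Off-path (excess capacity) belief 0 gives 0·160 + 1·65 = 65.
Low-cost: normal capacity gives 141 − 3 = 138; excess capacity gives 65 − 39 = 26. Stays. ✓
High-cost: normal capacity gives 141 − 2 = 139; excess capacity gives 65 − 64 = 1. Stays. ✓
Beliefs are Bayes-consistent on-path and both types best-respond.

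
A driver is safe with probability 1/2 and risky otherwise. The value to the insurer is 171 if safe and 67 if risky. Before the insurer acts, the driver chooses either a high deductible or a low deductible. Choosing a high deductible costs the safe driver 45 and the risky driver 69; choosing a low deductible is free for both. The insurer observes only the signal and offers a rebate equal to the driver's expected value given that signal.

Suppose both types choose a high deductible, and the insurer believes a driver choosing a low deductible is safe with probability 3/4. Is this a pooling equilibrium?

At the pooled signal (high deductible) the insurer holds the prior 1/2 and pays 1/2·171 + 1/2·67 = 119. Off-path (low deductible) belief 3/4 gives 3/4·171 + 1/4·67 = 145.
Safe: high deductible gives 119 − 45 = 74; low deductible gives 145 − 0 = 145. Deviates. ✗
Risky: high deductible gives 119 − 69 = 50; low deductible gives 145 − 0 = 145. Deviates. ✗

No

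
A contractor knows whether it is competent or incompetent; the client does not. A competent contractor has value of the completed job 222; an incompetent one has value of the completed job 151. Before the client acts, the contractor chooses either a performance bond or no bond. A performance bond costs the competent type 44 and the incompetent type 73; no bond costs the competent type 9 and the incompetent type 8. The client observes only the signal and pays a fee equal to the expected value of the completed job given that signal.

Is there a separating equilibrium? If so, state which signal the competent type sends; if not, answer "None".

None

Try competent → bond, incompetent → no bond:
  Under separation the client infers type exactly: bond → competent (pays 222), no bond → incompetent (pays 151).
  Competent: bond gives 222 − 44 = 178; no bond gives 151 − 9 = 142. No deviation. ✓
  Incompetent: no bond gives 151 − 8 = 143; bond gives 222 − 73 = 149. Would deviate. ✗
Try competent → no bond, incompetent → bond:
  Under separation the client infers type exactly: no bond → competent (pays 222), bond → incompetent (pays 151).
  Competent: no bond gives 222 − 9 = 213; bond gives 151 − 44 = 107. No deviation. ✓
  Incompetent: bond gives 151 − 73 = 78; no bond gives 222 − 8 = 214. Would deviate. ✗
Neither assignment is incentive-compatible.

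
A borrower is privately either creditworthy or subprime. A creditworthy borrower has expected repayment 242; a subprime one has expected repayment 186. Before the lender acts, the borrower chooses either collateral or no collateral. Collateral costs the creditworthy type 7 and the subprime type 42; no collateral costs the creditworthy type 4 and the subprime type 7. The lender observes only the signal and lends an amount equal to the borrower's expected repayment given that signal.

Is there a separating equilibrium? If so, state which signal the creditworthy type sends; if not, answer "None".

Try creditworthy → collateral, subprime → no collateral:
  If types separate, collateral earns payment 242 and no collateral earns 186.
  Creditworthy: collateral gives 242 − 7 = 235; no collateral gives 186 − 4 = 182. No deviation. ✓
  Subprime: no collateral gives 186 − 7 = 179; collateral gives 242 − 42 = 200. Would deviate. ✗
Try creditworthy → no collateral, subprime → collateral:
  If types separate, no collateral earns payment 242 and collateral earns 186.
  Creditworthy: no collateral gives 242 − 4 = 238; collateral gives 186 − 7 = 179. No deviation. ✓
  Subprime: collateral gives 186 − 42 = 144; no collateral gives 242 − 7 = 235. Would deviate. ✗
Neither assignment is incentive-compatible.

None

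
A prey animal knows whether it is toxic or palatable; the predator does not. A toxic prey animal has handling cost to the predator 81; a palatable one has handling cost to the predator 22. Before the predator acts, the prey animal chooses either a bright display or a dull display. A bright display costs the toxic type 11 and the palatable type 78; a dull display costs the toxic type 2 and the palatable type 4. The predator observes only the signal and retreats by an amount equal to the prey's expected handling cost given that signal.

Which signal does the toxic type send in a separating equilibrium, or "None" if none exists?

bright display

Try toxic → bright display, palatable → dull display:
  Under separation the predator infers type exactly: bright display → toxic (pays 81), dull display → palatable (pays 22).
  Toxic: bright display gives 81 − 11 = 70; dull display gives 22 − 2 = 20. No deviation. ✓
  Palatable: dull display gives 22 − 4 = 18; bright display gives 81 − 78 = 3. No deviation. ✓
Both hold — the toxic type sends bright display.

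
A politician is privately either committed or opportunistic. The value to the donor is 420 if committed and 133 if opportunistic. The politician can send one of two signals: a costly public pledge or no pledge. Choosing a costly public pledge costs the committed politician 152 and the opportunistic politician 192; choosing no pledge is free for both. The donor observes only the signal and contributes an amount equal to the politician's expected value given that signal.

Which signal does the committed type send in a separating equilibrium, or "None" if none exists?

None

Try committed → pledge, opportunistic → no pledge:
  If types separate, pledge earns payment 420 and no pledge earns 133.
  Committed: pledge gives 420 − 152 = 268; no pledge gives 133 − 0 = 133. No deviation. ✓
  Opportunistic: no pledge gives 133 − 0 = 133; pledge gives 420 − 192 = 228. Would deviate. ✗
Try committed → no pledge, opportunistic → pledge:
  If types separate, no pledge earns payment 420 and pledge earns 133.
  Committed: no pledge gives 420 − 0 = 420; pledge gives 133 − 152 = -19. No deviation. ✓
  Opportunistic: pledge gives 133 − 192 = -59; no pledge gives 420 − 0 = 420. Would deviate. ✗
Neither assignment is incentive-compatible.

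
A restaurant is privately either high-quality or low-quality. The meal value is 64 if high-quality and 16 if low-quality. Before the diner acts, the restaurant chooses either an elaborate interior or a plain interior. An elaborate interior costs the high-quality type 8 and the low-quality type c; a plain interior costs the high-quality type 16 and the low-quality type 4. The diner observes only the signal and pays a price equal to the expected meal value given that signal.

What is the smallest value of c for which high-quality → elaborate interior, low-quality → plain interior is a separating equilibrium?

Under separation: elaborate interior → high-quality (pays 64); plain interior → low-quality (pays 16).
High-quality: 64 − 8 = 56 ≥ 16 − 16 = 0. Holds regardless of c. ✓
Low-quality: 16 − 4 ≥ 64 − c, so c ≥ 64 − 12 = 52.

52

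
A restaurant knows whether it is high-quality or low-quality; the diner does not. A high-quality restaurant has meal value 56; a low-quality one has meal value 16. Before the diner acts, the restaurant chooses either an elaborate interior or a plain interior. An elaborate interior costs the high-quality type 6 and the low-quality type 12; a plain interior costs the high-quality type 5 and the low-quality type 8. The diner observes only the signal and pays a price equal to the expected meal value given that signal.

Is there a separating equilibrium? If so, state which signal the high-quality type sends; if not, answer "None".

None

Try high-quality → elaborate interior, low-quality → plain interior:
  If types separate, elaborate interior earns payment 56 and plain interior earns 16.
  High-quality: elaborate interior gives 56 − 6 = 50; plain interior gives 16 − 5 = 11. No deviation. ✓
  Low-quality: plain interior gives 16 − 8 = 8; elaborate interior gives 56 − 12 = 44. Would deviate. ✗
Try high-quality → plain interior, low-quality → elaborate interior:
  If types separate, plain interior earns payment 56 and elaborate interior earns 16.
  High-quality: plain interior gives 56 − 5 = 51; elaborate interior gives 16 − 6 = 10. No deviation. ✓
  Low-quality: elaborate interior gives 16 − 12 = 4; plain interior gives 56 − 8 = 48. Would deviate. ✗
Neither assignment is incentive-compatible.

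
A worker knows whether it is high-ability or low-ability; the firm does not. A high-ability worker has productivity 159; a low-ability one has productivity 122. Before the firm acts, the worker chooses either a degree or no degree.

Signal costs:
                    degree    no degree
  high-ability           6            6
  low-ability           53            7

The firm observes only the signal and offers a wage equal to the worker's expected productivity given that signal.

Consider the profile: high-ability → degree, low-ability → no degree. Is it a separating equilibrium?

Yes

If types separate, degree earns payment 159 and no degree earns 122.
High-ability: degree gives 159 − 6 = 153; no degree gives 122 − 6 = 116. No deviation. ✓
Low-ability: no degree gives 122 − 7 = 115; degree gives 159 − 53 = 106. No deviation. ✓
Both incentive constraints hold.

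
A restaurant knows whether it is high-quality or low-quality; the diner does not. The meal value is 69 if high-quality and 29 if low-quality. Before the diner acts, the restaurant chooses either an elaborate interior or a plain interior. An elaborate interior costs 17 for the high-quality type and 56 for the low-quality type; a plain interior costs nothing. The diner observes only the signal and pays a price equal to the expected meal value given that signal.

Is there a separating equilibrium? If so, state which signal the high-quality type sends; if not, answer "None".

elaborate interior

Try high-quality → elaborate interior, low-quality → plain interior:
  If types separate, elaborate interior earns payment 69 and plain interior earns 29.
  High-quality: elaborate interior gives 69 − 17 = 52; plain interior gives 29 − 0 = 29. No deviation. ✓
  Low-quality: plain interior gives 29 − 0 = 29; elaborate interior gives 69 − 56 = 13. No deviation. ✓
Both hold — the high-quality type sends elaborate interior.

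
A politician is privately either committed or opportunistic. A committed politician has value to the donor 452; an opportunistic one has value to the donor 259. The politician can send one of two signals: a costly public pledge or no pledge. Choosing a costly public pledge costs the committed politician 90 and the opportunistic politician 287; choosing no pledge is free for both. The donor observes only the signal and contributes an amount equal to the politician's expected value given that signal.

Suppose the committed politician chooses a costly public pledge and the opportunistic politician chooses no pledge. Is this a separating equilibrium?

If types separate, pledge earns payment 452 and no pledge earns 259.
Committed: pledge gives 452 − 90 = 362; no pledge gives 259 − 0 = 259. No deviation. ✓
Opportunistic: no pledge gives 259 − 0 = 259; pledge gives 452 − 287 = 165. No deviation. ✓
Both incentive constraints hold.

Yes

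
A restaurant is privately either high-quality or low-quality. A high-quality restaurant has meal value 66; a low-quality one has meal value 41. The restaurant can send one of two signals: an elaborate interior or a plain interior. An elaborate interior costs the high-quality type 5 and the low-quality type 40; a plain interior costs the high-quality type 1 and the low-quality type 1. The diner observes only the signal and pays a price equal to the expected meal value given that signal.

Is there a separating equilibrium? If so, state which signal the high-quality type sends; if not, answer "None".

Try high-quality → elaborate interior, low-quality → plain interior:
  Under separation the diner infers type exactly: elaborate interior → high-quality (pays 66), plain interior → low-quality (pays 41).
  High-quality: elaborate interior gives 66 − 5 = 61; plain interior gives 41 − 1 = 40. No deviation. ✓
  Low-quality: plain interior gives 41 − 1 = 40; elaborate interior gives 66 − 40 = 26. No deviation. ✓
Both hold — the high-quality type sends elaborate interior.

elaborate interior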